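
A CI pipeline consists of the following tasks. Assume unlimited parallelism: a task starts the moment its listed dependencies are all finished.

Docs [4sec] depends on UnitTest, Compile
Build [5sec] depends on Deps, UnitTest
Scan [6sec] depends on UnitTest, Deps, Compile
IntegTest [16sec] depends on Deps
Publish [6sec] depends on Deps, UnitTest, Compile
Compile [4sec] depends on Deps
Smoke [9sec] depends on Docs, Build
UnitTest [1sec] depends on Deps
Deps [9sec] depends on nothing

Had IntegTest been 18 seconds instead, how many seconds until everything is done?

Actual critical path: Deps→Compile→Docs→Smoke = 9+4+4+9 = 26 ⇒ 26 seconds.
IntegTest is off the critical path — its longest chain is 25 seconds, giving 1 of slack.
The binding chain switches to Deps→IntegTest = 9+18 = 27; finish 27 seconds.

27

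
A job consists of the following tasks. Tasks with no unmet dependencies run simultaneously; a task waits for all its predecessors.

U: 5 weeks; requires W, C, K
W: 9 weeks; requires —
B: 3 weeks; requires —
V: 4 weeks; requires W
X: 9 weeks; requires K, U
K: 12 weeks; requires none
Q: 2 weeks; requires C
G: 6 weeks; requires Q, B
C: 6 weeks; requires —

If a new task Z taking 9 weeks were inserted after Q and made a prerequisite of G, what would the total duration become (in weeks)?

Originally the schedule takes 26 weeks.
With Z inserted, G now waits for max(Q, B, Z).
New critical path: K→U→X = 12+5+9 = 26 ⇒ 26 weeks.

26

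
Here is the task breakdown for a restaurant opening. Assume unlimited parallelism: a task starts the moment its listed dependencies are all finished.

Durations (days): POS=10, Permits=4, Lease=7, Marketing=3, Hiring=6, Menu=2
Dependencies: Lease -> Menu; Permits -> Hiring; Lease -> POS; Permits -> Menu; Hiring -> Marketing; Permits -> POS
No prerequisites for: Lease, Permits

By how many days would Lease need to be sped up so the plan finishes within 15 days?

Current finish: 17 days; target: 15.
Lease is on every critical path, so each day cut from Lease cuts the finish by one (this holds down to a finish of 14).
Need 17 − 15 = 2 days off Lease → Lease becomes 5 days, finish becomes 15.

2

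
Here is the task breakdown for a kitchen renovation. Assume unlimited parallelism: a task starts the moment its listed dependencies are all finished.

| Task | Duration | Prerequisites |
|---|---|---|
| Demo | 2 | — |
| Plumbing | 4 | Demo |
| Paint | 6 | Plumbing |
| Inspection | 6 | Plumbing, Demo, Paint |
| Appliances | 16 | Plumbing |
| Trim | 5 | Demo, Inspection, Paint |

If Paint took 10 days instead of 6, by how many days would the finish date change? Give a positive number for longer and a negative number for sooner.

As given, the longest chain is Demo→Plumbing→Paint→Inspection→Trim = 2+4+6+6+5 = 23, so the finish is 23 days.
Since Paint is critical, the +4 change carries straight to that chain (now 27 days).
No other chain overtakes it, so the finish is 27 days.
Change in finish: 27 − 23 = +4 days.

4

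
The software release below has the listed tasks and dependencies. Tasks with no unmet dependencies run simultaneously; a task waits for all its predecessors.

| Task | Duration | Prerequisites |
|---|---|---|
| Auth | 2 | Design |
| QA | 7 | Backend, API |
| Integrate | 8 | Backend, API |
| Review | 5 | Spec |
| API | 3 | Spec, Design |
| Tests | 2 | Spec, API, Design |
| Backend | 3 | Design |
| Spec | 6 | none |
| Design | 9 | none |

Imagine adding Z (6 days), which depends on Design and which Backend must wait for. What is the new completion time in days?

Originally the plan takes 20 days.
With Z inserted, Backend now waits for max(Design, Z).
New critical path: Design→Z→Backend→Integrate = 9+6+3+8 = 26 ⇒ 26 days.

26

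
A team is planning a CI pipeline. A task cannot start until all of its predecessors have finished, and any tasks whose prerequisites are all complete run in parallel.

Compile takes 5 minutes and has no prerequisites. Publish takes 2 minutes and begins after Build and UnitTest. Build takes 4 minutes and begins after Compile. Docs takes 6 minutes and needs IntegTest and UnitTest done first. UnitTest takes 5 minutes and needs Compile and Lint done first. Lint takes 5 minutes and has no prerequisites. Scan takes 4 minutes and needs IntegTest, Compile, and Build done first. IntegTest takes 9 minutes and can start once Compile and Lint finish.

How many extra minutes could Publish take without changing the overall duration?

8

Compile→IntegTest→Docs = 5+9+6 = 20 sets the makespan at 20 minutes.
The longest chain containing Publish totals 12 minutes.
Float = 20 − 12 = 8.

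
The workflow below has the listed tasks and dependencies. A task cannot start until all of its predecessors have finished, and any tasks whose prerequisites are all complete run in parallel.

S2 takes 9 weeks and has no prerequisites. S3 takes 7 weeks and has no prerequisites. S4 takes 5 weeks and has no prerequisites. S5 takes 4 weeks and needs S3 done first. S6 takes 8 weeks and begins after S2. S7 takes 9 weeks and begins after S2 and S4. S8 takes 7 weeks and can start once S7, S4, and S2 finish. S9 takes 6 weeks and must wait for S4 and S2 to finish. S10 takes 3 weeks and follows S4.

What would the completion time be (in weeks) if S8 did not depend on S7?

Original critical path: S2→S7→S8 = 9+9+7 = 25 ⇒ 25 weeks.
Without S7→S8, S8's earliest start moves from 18 to 9.
After: S2→S7 = 9+9 = 18 → 18 weeks.

18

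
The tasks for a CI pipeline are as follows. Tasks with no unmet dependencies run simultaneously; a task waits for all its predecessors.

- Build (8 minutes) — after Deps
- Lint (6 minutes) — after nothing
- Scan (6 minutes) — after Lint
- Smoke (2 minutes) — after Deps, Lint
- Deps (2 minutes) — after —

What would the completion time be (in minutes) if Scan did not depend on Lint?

Original critical path: Lint→Scan = 6+6 = 12 ⇒ 12 minutes.
Without Lint→Scan, Scan's earliest start moves from 6 to 0.
The longest chain is now Deps→Build = 2+8 = 10, so the plan takes 10 minutes.

10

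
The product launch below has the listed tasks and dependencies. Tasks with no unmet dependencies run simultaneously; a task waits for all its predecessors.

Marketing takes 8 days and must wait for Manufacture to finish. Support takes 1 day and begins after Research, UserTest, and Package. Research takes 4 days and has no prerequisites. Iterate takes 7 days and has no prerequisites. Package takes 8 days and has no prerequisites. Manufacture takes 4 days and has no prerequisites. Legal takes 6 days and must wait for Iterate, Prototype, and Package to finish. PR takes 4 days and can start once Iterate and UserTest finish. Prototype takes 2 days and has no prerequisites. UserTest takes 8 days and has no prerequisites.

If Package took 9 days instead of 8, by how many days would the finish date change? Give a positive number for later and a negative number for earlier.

Baseline: Package→Legal = 8+6 = 14 → 14 days.
Since Package is critical, the +1 change carries straight to that chain (now 15 days).
No other chain overtakes it, so the finish is 15 days.
Change in finish: 15 − 14 = +1 days.

1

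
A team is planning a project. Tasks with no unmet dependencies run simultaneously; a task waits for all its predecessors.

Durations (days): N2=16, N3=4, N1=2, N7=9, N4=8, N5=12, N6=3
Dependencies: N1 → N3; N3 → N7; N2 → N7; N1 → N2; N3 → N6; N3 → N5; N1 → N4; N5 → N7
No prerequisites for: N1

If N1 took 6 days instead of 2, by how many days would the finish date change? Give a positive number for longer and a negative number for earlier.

4

Baseline: N1→N2→N7 = 2+16+9 = 27 → 27 days.
Since N1 is critical, the +4 change carries straight to that chain (now 31 days).
No other chain overtakes it, so the finish is 31 days.
Change in finish: 31 − 27 = +4 days.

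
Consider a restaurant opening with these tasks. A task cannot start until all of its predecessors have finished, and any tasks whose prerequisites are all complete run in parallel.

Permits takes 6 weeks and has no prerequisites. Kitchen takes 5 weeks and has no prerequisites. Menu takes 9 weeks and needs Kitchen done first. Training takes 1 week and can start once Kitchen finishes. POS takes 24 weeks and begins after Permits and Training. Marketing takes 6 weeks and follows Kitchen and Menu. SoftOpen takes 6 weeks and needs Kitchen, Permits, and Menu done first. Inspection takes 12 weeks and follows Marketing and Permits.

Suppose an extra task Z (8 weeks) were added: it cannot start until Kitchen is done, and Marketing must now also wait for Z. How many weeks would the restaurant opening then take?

32

Originally the restaurant opening takes 32 weeks.
With Z inserted, Marketing now waits for max(Kitchen, Menu, Z).
New critical path: Kitchen→Menu→Marketing→Inspection = 5+9+6+12 = 32 ⇒ 32 weeks.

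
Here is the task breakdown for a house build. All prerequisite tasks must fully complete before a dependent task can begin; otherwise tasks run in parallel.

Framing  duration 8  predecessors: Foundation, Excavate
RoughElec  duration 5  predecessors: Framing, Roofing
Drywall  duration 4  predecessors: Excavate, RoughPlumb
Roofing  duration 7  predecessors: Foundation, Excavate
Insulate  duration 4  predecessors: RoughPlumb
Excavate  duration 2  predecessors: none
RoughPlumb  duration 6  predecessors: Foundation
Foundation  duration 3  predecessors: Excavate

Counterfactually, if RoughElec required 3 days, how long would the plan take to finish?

16

The binding path is Excavate→Foundation→Framing→RoughElec = 2+3+8+5 = 18; finish at 18 days.
RoughElec lies on that path, so at 3 days the path becomes 16 days.
The critical path is still Excavate→Foundation→Framing→RoughElec; finish is now 16 days.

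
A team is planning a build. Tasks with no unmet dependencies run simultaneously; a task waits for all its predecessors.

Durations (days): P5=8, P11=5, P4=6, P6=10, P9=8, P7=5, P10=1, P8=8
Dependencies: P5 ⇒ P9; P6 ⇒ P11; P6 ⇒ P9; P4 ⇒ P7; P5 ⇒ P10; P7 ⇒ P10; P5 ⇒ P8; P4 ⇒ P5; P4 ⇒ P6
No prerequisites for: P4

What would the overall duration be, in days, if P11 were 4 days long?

24

The binding path is P4→P6→P9 = 6+10+8 = 24; finish at 24 days.
P11 has 3 days of float (longest path through it is 21).
That remains the longest chain; total 24 days.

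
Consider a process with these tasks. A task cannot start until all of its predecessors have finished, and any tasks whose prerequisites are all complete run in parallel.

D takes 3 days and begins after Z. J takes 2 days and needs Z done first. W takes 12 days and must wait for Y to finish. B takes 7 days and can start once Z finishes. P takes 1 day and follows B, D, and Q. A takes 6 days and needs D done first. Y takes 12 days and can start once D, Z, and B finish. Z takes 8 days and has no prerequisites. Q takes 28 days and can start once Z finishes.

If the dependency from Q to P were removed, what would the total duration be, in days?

39

Original critical path: Z→B→Y→W = 8+7+12+12 = 39 ⇒ 39 days.
Without Q→P, P's earliest start moves from 36 to 15.
After: Z→B→Y→W = 8+7+12+12 = 39 → 39 days.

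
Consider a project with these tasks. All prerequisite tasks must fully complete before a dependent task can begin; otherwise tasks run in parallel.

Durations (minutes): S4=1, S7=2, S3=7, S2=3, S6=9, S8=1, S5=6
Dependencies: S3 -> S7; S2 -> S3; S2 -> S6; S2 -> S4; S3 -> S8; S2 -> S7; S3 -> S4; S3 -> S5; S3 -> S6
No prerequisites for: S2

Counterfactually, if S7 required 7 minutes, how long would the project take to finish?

Baseline: S2→S3→S6 = 3+7+9 = 19 → 19 minutes.
The longest path through S7 is only 12 minutes, so S7 has float 7.
The critical path is still S2→S3→S6; finish is now 19 minutes.

19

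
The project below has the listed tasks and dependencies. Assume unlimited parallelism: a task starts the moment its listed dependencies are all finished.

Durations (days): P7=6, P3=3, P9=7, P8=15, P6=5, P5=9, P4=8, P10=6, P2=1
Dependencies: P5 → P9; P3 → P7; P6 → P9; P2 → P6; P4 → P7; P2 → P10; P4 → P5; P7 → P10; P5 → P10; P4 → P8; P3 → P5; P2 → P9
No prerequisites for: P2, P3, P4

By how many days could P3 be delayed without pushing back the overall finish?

5

Critical path: P4→P5→P9 = 8+9+7 = 24, so the finish is 24 days.
Longest path through P3: 19 days (earliest finish 3, latest finish 8).
Float = 24 − 19 = 5.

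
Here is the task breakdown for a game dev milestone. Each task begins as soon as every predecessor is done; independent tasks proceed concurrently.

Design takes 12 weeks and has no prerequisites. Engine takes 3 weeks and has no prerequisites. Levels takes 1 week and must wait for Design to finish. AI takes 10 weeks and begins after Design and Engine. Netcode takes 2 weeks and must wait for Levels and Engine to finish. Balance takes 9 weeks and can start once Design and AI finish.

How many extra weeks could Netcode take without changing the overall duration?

16

Critical path: Design→AI→Balance = 12+10+9 = 31, so the finish is 31 weeks.
The longest chain containing Netcode totals 15 weeks.
So Netcode can slip 31 − 15 = 16 weeks.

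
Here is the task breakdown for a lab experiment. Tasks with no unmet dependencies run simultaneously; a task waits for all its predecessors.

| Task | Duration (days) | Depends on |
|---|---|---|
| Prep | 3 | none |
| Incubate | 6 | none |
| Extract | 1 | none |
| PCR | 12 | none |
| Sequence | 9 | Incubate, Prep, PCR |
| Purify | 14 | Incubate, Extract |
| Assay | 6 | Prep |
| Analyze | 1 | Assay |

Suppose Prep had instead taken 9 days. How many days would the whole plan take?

21

Critical path before the change: PCR→Sequence = 12+9 = 21 giving 21 days.
Prep is off the critical path — its longest chain is 12 days, giving 9 of slack.
That remains the longest chain; total 21 days.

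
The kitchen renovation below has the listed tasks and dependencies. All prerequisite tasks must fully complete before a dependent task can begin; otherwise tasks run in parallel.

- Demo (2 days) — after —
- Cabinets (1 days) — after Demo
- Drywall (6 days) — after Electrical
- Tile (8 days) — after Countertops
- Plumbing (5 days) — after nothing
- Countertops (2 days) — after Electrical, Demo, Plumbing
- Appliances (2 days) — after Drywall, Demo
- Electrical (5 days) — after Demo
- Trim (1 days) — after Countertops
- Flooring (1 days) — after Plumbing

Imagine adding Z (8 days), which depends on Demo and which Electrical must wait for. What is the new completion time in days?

25

Originally the project takes 17 days.
With Z inserted, Electrical now waits for max(Demo, Z).
New critical path: Demo→Z→Electrical→Countertops→Tile = 2+8+5+2+8 = 25 ⇒ 25 days.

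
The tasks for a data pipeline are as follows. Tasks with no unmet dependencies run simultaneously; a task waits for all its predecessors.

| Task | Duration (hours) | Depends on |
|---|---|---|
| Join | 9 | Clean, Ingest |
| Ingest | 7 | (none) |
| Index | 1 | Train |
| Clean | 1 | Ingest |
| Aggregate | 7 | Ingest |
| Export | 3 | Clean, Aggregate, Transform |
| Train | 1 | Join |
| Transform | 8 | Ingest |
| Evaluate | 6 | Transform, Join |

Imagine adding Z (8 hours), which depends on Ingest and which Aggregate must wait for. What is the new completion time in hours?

25

Originally the schedule takes 23 hours.
With Z inserted, Aggregate now waits for max(Ingest, Z).
New critical path: Ingest→Z→Aggregate→Export = 7+8+7+3 = 25 ⇒ 25 hours.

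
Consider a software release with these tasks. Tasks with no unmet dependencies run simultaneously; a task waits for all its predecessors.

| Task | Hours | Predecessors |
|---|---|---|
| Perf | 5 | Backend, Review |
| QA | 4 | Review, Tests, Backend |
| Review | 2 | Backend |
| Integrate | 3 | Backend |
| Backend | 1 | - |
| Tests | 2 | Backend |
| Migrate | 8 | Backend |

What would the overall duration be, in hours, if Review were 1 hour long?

As given, the longest chain is Backend→Migrate = 1+8 = 9, so the finish is 9 hours.
Review is off the critical path — its longest chain is 8 hours, giving 1 of slack.
That remains the longest chain; total 9 hours.

9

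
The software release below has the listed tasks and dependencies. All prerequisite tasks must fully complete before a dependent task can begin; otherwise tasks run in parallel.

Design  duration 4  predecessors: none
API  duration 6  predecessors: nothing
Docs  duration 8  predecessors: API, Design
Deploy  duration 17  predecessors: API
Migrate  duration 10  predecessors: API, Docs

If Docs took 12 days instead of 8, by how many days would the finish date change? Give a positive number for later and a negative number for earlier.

4

As given, the longest chain is API→Docs→Migrate = 6+8+10 = 24, so the finish is 24 days.
Since Docs is critical, the +4 change carries straight to that chain (now 28 days).
No other chain overtakes it, so the finish is 28 days.
Change in finish: 28 − 24 = +4 days.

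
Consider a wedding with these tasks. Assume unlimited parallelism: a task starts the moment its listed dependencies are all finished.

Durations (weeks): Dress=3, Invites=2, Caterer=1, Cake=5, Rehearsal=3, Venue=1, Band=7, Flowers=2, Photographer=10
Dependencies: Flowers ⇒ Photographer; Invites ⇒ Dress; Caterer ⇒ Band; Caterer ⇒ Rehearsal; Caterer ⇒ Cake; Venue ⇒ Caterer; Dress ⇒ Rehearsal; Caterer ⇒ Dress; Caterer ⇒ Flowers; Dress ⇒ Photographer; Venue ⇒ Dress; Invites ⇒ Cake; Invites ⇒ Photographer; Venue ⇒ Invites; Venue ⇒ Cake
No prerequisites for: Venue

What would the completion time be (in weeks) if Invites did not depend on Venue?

15

Original critical path: Venue→Invites→Dress→Photographer = 1+2+3+10 = 16 ⇒ 16 weeks.
Without Venue→Invites, Invites's earliest start moves from 1 to 0.
After: Venue→Caterer→Dress→Photographer = 1+1+3+10 = 15 → 15 weeks.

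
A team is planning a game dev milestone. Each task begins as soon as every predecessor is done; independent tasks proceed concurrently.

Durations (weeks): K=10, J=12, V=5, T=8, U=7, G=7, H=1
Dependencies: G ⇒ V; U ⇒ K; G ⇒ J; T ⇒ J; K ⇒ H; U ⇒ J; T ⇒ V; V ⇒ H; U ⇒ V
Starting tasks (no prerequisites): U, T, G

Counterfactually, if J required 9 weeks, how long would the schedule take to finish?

18

Baseline: T→J = 8+12 = 20 → 20 weeks.
J is on the critical path; changing it to 9 makes that path 17 weeks.
New critical path: U→K→H = 7+10+1 = 18 ⇒ 18 weeks.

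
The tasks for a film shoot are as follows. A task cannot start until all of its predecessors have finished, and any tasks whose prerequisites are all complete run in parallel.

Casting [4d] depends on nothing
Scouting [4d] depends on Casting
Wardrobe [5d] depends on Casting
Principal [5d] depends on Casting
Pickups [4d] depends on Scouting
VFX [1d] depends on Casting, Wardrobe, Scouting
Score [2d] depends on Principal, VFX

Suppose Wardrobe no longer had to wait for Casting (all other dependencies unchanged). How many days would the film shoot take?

Original critical path: Casting→Scouting→Pickups = 4+4+4 = 12 ⇒ 12 days.
Without Casting→Wardrobe, Wardrobe's earliest start moves from 4 to 0.
After: Casting→Scouting→Pickups = 4+4+4 = 12 → 12 days.

12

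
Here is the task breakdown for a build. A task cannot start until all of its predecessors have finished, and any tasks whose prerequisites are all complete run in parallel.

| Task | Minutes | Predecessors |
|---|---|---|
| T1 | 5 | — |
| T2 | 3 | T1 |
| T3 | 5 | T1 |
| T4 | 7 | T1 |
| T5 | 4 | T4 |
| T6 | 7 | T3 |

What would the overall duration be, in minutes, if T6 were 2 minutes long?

Actual critical path: T1→T3→T6 = 5+5+7 = 17 ⇒ 17 minutes.
Since T6 is critical, the -5 change carries straight to that chain (now 12 minutes).
The binding chain switches to T1→T4→T5 = 5+7+4 = 16; finish 16 minutes.

16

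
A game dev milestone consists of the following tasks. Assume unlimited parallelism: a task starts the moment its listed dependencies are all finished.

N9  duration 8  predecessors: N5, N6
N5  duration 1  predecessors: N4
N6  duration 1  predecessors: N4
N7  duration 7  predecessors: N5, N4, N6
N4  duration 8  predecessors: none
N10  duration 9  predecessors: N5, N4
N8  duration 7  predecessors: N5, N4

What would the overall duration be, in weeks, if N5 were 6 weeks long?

23

The binding path is N4→N5→N10 = 8+1+9 = 18; finish at 18 weeks.
Since N5 is critical, the +5 change carries straight to that chain (now 23 weeks).
That remains the longest chain; total 23 weeks.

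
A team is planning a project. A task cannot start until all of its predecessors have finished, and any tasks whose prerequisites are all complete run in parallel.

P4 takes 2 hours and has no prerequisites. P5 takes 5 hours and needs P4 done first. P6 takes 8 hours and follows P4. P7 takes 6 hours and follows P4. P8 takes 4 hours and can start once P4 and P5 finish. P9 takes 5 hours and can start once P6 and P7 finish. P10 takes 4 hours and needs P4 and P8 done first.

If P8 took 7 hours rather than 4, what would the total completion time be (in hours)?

18

Actual critical path: P4→P5→P8→P10 = 2+5+4+4 = 15 ⇒ 15 hours.
Since P8 is critical, the +3 change carries straight to that chain (now 18 hours).
The critical path is still P4→P5→P8→P10; finish is now 18 hours.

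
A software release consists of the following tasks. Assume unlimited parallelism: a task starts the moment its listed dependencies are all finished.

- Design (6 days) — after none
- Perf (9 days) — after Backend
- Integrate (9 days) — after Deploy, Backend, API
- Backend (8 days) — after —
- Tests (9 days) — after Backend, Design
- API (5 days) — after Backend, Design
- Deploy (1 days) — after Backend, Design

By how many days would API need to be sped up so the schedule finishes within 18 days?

Current finish: 22 days; target: 18.
API is on every critical path, so each day cut from API cuts the finish by one (this holds down to a finish of 18).
Need 22 − 18 = 4 days off API → API becomes 1 day, finish becomes 18.

4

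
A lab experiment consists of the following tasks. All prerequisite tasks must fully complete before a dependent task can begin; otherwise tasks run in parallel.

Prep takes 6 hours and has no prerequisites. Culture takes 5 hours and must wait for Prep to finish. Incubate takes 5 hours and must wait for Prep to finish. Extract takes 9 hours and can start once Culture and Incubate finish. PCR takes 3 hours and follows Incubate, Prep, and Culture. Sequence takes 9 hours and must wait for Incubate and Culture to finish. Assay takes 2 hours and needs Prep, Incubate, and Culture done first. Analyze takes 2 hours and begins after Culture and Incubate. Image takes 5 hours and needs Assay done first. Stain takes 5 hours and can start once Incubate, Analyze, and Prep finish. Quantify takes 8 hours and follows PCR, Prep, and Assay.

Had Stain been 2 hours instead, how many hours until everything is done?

Baseline: Prep→Culture→PCR→Quantify = 6+5+3+8 = 22 → 22 hours.
Stain is off the critical path — its longest chain is 18 hours, giving 4 of slack.
The critical path is still Prep→Culture→PCR→Quantify; finish is now 22 hours.

22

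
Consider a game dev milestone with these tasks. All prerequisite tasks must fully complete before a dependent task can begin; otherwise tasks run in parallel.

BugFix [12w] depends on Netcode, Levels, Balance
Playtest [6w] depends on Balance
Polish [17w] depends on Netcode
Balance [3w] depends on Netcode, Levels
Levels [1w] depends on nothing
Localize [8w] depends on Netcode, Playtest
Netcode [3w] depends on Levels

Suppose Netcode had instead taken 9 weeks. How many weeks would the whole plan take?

27

The binding path is Levels→Netcode→Balance→Playtest→Localize = 1+3+3+6+8 = 21; finish at 21 weeks.
Netcode lies on that path, so at 9 weeks the path becomes 27 weeks.
The critical path is still Levels→Netcode→Balance→Playtest→Localize; finish is now 27 weeks.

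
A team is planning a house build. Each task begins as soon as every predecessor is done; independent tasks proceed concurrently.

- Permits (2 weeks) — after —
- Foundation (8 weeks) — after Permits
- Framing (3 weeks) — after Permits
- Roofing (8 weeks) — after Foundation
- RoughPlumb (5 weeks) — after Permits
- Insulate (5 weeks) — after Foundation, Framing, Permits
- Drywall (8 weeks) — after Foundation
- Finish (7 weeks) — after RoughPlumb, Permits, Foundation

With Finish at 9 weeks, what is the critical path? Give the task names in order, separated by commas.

As given, the longest chain is Permits→Foundation→Roofing = 2+8+8 = 18, so the finish is 18 weeks.
Finish has 1 week of float (longest path through it is 17).
Now Permits→Foundation→Finish = 2+8+9 = 19 is longest, so the finish becomes 19 weeks.

Permits, Foundation, Finish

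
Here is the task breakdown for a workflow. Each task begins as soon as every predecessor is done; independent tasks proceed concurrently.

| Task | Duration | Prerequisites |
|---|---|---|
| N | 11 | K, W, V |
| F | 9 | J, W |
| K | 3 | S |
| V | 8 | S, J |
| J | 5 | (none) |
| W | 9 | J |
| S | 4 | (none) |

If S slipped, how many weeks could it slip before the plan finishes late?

The longest chain is J→W→N = 5+9+11 = 25; overall finish 25 weeks.
Longest path through S: 23 weeks (earliest finish 4, latest finish 6).
Float = 25 − 23 = 2.

2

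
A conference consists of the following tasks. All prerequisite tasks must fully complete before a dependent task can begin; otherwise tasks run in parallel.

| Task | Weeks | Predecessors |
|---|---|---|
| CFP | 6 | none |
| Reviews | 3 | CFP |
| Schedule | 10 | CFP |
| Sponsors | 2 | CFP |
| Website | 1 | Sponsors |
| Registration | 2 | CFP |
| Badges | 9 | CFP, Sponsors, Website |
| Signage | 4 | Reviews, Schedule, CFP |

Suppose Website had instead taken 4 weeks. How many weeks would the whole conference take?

Actual critical path: CFP→Schedule→Signage = 6+10+4 = 20 ⇒ 20 weeks.
The longest path through Website is only 18 weeks, so Website has float 2.
The binding chain switches to CFP→Sponsors→Website→Badges = 6+2+4+9 = 21; finish 21 weeks.

21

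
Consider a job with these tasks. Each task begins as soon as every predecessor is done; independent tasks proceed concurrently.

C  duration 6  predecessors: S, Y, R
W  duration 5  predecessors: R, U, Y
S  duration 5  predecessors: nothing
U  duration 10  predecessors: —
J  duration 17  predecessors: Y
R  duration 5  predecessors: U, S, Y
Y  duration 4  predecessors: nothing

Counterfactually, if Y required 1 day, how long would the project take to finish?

Critical path before the change: Y→J = 4+17 = 21 giving 21 days.
Y lies on that path, so at 1 day the path becomes 18 days.
New critical path: U→R→C = 10+5+6 = 21 ⇒ 21 days.

21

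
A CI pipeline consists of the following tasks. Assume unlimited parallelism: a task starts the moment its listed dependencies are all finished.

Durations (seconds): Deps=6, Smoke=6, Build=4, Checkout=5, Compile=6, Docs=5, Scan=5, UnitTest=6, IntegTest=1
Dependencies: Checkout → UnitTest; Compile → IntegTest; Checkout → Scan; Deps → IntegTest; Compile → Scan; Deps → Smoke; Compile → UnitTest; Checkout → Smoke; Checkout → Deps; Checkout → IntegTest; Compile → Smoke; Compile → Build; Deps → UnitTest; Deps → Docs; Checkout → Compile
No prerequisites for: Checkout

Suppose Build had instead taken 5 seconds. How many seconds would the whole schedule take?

17

Critical path before the change: Checkout→Deps→UnitTest = 5+6+6 = 17 giving 17 seconds.
Build is off the critical path — its longest chain is 15 seconds, giving 2 of slack.
The critical path is still Checkout→Deps→UnitTest; finish is now 17 seconds.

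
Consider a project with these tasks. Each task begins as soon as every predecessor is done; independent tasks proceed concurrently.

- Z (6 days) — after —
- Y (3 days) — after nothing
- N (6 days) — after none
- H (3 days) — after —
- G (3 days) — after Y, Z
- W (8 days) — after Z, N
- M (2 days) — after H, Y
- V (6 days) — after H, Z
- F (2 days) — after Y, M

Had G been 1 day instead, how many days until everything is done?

14

Baseline: Z→W = 6+8 = 14 → 14 days.
G has 5 days of float (longest path through it is 9).
No other chain overtakes it, so the finish is 14 days.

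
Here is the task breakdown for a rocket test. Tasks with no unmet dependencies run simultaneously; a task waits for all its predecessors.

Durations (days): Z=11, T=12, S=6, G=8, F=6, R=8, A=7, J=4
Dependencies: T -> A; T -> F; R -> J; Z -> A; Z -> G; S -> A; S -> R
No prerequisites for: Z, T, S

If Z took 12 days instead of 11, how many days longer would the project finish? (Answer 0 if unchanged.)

1

Actual critical path: Z→G = 11+8 = 19 ⇒ 19 days.
Z lies on that path, so at 12 days the path becomes 20 days.
The critical path is still Z→G; finish is now 20 days.
Change in finish: 20 − 19 = +1 days.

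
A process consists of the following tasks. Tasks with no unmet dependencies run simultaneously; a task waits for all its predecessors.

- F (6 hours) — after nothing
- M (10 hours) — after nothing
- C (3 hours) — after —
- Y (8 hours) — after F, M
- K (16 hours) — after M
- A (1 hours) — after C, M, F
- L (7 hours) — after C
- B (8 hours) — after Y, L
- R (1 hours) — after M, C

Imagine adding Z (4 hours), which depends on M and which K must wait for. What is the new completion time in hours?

Originally the process takes 26 hours.
With Z inserted, K now waits for max(M, Z).
New critical path: M→Z→K = 10+4+16 = 30 ⇒ 30 hours.

30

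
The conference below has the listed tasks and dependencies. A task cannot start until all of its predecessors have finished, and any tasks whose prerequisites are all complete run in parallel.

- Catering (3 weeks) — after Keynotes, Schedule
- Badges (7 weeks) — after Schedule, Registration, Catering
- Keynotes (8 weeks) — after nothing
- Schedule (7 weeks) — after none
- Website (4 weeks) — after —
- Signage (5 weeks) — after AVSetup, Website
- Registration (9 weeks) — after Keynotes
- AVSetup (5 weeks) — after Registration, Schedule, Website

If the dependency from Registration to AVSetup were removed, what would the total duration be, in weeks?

24

With the dependency in place, Keynotes→Registration→AVSetup→Signage = 8+9+5+5 = 27 sets the finish at 27 weeks.
Without Registration→AVSetup, AVSetup's earliest start moves from 17 to 7.
The longest chain is now Keynotes→Registration→Badges = 8+9+7 = 24, so the conference takes 24 weeks.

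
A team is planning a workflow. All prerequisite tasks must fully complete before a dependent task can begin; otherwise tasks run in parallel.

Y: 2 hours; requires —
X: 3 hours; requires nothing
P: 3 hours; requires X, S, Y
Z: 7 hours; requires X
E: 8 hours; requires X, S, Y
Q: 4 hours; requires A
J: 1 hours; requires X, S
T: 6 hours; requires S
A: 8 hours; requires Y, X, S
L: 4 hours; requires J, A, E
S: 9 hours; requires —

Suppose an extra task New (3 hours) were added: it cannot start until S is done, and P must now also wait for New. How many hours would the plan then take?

21

Originally the plan takes 21 hours.
With New inserted, P now waits for max(X, S, Y, New).
New critical path: S→E→L = 9+8+4 = 21 ⇒ 21 hours.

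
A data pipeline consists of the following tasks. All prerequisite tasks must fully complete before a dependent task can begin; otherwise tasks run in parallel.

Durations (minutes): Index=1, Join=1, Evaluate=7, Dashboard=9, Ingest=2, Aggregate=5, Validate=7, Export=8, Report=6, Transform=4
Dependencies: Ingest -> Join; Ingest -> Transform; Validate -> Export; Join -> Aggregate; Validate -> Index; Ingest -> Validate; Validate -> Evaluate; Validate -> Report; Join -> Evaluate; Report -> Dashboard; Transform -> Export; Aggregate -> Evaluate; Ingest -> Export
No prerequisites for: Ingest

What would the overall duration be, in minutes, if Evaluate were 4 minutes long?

Actual critical path: Ingest→Validate→Report→Dashboard = 2+7+6+9 = 24 ⇒ 24 minutes.
Evaluate has 8 minutes of float (longest path through it is 16).
The critical path is still Ingest→Validate→Report→Dashboard; finish is now 24 minutes.

24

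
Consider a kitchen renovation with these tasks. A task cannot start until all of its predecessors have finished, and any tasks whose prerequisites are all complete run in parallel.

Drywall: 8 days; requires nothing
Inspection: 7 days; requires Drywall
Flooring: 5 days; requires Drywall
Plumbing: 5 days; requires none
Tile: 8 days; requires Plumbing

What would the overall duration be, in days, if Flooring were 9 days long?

Baseline: Drywall→Inspection = 8+7 = 15 → 15 days.
Flooring has 2 days of float (longest path through it is 13).
Now Drywall→Flooring = 8+9 = 17 is longest, so the finish becomes 17 days.

17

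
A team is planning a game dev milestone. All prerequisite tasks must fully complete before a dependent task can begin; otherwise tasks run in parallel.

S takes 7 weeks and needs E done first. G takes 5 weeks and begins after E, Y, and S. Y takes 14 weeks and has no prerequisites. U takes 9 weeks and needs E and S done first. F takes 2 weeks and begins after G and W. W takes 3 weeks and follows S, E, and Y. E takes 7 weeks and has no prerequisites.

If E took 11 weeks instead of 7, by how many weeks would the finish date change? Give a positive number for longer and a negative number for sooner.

4

Baseline: E→S→U = 7+7+9 = 23 → 23 weeks.
E lies on that path, so at 11 weeks the path becomes 27 weeks.
No other chain overtakes it, so the finish is 27 weeks.
Change in finish: 27 − 23 = +4 weeks.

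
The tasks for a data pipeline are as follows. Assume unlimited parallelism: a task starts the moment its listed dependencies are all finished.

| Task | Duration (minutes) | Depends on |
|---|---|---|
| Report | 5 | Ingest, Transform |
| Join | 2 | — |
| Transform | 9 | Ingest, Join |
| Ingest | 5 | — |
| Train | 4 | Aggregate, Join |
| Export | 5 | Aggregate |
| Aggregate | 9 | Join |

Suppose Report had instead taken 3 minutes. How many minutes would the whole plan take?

As given, the longest chain is Ingest→Transform→Report = 5+9+5 = 19, so the finish is 19 minutes.
Since Report is critical, the -2 change carries straight to that chain (now 17 minutes).
The critical path is still Ingest→Transform→Report; finish is now 17 minutes.

17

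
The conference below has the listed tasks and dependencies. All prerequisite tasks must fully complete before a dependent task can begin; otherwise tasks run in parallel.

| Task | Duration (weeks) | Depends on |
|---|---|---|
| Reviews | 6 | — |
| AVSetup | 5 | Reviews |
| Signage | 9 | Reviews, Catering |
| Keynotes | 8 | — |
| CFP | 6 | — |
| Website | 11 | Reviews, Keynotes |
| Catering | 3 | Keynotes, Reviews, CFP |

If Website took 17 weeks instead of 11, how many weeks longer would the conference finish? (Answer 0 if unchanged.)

Baseline: Keynotes→Catering→Signage = 8+3+9 = 20 → 20 weeks.
Website is off the critical path — its longest chain is 19 weeks, giving 1 of slack.
Now Keynotes→Website = 8+17 = 25 is longest, so the finish becomes 25 weeks.
Change in finish: 25 − 20 = +5 weeks.

5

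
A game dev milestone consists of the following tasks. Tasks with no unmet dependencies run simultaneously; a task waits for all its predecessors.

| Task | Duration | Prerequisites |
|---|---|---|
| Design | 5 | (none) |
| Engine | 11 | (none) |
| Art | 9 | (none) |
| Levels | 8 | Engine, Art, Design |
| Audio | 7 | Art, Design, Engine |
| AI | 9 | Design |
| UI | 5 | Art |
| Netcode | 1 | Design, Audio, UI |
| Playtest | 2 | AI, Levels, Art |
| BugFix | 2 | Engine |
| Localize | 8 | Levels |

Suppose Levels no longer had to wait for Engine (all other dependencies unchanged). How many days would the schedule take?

25

Before: longest chain Engine→Levels→Localize = 11+8+8 = 27, finish 27.
Without Engine→Levels, Levels's earliest start moves from 11 to 9.
New critical path: Art→Levels→Localize = 9+8+8 = 25 ⇒ 25 days.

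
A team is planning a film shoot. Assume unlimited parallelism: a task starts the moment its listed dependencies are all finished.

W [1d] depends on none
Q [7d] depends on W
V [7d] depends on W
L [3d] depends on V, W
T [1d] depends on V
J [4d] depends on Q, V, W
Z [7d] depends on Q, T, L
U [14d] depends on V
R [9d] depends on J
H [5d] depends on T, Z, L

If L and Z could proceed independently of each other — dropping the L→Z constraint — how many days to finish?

22

Original critical path: W→V→L→Z→H = 1+7+3+7+5 = 23 ⇒ 23 days.
Without L→Z, Z's earliest start moves from 11 to 9.
The longest chain is now W→V→U = 1+7+14 = 22, so the job takes 22 days.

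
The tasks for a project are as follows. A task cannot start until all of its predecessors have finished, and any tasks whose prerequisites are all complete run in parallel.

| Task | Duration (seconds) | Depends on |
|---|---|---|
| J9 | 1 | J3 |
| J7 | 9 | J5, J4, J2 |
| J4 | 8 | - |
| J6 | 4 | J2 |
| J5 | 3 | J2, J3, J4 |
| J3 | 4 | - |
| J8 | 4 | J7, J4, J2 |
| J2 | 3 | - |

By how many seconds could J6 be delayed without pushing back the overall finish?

Critical path: J4→J5→J7→J8 = 8+3+9+4 = 24, so the finish is 24 seconds.
J6 finishes as early as 7 and must finish by 24.
Float = 24 − 7 = 17.

17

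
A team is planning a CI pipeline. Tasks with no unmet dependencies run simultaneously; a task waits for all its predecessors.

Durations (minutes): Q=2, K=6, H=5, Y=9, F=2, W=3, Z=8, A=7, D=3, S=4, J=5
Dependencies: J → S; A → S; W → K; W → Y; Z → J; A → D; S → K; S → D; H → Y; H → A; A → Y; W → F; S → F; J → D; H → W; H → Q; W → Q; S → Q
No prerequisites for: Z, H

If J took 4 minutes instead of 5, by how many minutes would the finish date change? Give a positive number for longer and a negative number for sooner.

Baseline: Z→J→S→K = 8+5+4+6 = 23 → 23 minutes.
J lies on that path, so at 4 minutes the path becomes 22 minutes.
That remains the longest chain; total 22 minutes.
Change in finish: 22 − 23 = -1 minutes.

-1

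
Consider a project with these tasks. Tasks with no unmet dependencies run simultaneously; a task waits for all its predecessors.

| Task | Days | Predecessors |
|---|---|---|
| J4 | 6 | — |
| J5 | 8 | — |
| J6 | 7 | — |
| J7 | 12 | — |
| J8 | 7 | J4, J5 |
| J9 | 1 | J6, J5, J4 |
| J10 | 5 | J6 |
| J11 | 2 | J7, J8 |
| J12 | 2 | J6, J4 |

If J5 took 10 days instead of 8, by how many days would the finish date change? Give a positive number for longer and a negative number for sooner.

2

As given, the longest chain is J5→J8→J11 = 8+7+2 = 17, so the finish is 17 days.
J5 is on the critical path; changing it to 10 makes that path 19 days.
That remains the longest chain; total 19 days.
Change in finish: 19 − 17 = +2 days.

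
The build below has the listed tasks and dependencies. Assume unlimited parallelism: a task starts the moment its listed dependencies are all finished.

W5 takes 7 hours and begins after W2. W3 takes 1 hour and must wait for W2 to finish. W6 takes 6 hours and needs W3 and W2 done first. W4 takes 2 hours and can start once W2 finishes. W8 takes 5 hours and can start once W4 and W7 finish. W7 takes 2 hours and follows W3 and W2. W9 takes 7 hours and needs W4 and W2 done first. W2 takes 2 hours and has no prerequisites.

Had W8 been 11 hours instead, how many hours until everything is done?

16

Baseline: W2→W4→W9 = 2+2+7 = 11 → 11 hours.
W8 has 1 hour of float (longest path through it is 10).
Now W2→W3→W7→W8 = 2+1+2+11 = 16 is longest, so the finish becomes 16 hours.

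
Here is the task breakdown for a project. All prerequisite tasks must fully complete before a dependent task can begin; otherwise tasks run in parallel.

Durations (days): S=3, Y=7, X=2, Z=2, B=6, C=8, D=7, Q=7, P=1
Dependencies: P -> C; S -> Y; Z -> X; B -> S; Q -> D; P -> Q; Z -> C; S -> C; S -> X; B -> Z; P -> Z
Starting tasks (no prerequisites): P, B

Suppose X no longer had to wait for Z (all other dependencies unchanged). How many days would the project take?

17

With the dependency in place, B→S→C = 6+3+8 = 17 sets the finish at 17 days.
Dropping Z→X doesn't change X's earliest start (9); another predecessor still binds.
New critical path: B→S→C = 6+3+8 = 17 ⇒ 17 days.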